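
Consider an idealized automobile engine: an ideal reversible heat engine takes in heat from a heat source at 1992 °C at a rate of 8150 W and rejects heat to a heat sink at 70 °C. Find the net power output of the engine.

T_H = 1992 °C → 1992 + 273.15 = 2265.15 K.
T_C = 70 °C → 70 + 273.15 = 343.15 K.
The Carnot efficiency is η = 1 − T_C/T_H = 1 − 343.15/2265.15 = 0.8485.
W = η·Q_H = 0.8485 × 8150 = 6920 W.

Ẇ ≈ 6920 W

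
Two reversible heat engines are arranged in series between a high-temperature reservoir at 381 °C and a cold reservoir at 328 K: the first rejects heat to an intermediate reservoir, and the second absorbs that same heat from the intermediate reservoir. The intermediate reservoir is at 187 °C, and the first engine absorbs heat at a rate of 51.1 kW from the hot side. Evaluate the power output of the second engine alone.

T_H = 381 °C → 381 + 273.15 = 654.15 K.
T_m = 187 °C → 187 + 273.15 = 460.15 K.
Heat entering the second stage: Q_m = Q_H·(T_m/T_H) = 51.1 × 460.15/654.15 = 35.9 kW.
Second-stage efficiency η₂ = 1 − T_C/T_m = 1 − 328.00/460.15 = 0.2872, so W₂ = η₂·Q_m = 10.3 kW.

Ẇ₂ ≈ 10.3 kW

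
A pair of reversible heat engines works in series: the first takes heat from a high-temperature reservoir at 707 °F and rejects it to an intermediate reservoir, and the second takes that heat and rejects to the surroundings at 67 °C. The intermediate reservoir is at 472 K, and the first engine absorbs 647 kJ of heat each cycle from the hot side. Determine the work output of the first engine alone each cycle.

T_H = 707 °F → (707 − 32) × 5/9 = 375.00 °C = 648.15 K.
T_C = 67 °C → 67 + 273.15 = 340.15 K.
First-stage efficiency η₁ = 1 − T_m/T_H = 1 − 472.00/648.15 = 0.2718.
W₁ = η₁·Q_H = 0.2718 × 647 = 175.8 kJ.

W₁ ≈ 175.8 kJ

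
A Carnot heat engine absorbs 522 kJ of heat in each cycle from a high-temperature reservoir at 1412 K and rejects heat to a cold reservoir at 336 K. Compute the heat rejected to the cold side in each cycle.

For a reversible engine, η = 1 − T_C/T_H = 1 − 336.00/1412.00 = 0.7620.
For a reversible cycle Q_C/Q_H = T_C/T_H, so Q_C = 522 × 336.00/1412.00 = 124 kJ.

Q_C ≈ 124 kJ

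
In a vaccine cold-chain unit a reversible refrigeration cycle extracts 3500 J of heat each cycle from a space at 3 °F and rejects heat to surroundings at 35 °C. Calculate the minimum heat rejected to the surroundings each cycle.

T_H = 35 °C → 35 + 273.15 = 308.15 K.
T_C = 3 °F → (3 − 32) × 5/9 = -16.11 °C = 257.04 K.
For a reversible cycle Q_H/Q_C = T_H/T_C, so Q_H = Q_C·T_H/T_C = 3500 × 308.15/257.04 = 4200 J.

Q_H ≈ 4200 J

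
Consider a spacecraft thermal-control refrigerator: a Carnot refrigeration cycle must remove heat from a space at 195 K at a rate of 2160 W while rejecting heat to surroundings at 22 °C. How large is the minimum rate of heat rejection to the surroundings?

Q̇_H ≈ 3269 W

T_H = 22 °C → 22 + 273.15 = 295.15 K.
For a reversible cycle Q_H/Q_C = T_H/T_C, so Q_H = Q_C·T_H/T_C = 2160 × 295.15/195.00 = 3269 W.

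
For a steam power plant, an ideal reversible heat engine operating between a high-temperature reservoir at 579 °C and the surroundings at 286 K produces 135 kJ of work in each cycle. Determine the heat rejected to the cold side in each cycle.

T_H = 579 °C → 579 + 273.15 = 852.15 K.
The Carnot efficiency is η = 1 − T_C/T_H = 1 − 286.00/852.15 = 0.6644.
Since Q_C/Q_H = T_C/T_H and Q_H = W/η, Q_C = W·T_C/(T_H − T_C) = 135 × 286.00/566.15 = 68.2 kJ.

Q_C ≈ 68.2 kJ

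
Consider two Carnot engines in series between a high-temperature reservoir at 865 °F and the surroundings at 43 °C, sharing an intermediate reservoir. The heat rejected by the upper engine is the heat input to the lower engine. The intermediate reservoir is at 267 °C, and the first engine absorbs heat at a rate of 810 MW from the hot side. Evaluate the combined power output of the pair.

Ẇ_total ≈ 462.0 MW

T_H = 865 °F → (865 − 32) × 5/9 = 462.78 °C = 735.93 K.
T_C = 43 °C → 43 + 273.15 = 316.15 K.
Two reversible stages in series are equivalent to a single Carnot engine between T_H and T_C, so η_total = 1 − T_C/T_H = 1 − 316.15/735.93 = 0.5704.
W_total = η_total · Q_H = 0.5704 × 810 = 462.0 MW.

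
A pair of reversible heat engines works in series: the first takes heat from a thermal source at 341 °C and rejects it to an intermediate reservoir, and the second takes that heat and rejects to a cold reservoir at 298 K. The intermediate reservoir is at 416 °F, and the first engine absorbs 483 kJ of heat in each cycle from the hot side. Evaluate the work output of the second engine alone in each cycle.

W₂ ≈ 148 kJ

T_H = 341 °C → 341 + 273.15 = 614.15 K.
T_m = 416 °F → (416 − 32) × 5/9 = 213.33 °C = 486.48 K.
Heat entering the second stage: Q_m = Q_H·(T_m/T_H) = 483 × 486.48/614.15 = 383 kJ.
Second-stage efficiency η₂ = 1 − T_C/T_m = 1 − 298.00/486.48 = 0.3874, so W₂ = η₂·Q_m = 148 kJ.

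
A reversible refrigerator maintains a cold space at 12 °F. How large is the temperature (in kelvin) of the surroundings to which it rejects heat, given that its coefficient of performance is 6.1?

T_H ≈ 305 K

T_C = 12 °F → (12 − 32) × 5/9 = -11.11 °C = 262.04 K.
COP_R = T_C/(T_H − T_C) ⇒ T_H = T_C·(1 + 1/COP_R) = 262.04 × (1 + 1/6.1) = 305 K.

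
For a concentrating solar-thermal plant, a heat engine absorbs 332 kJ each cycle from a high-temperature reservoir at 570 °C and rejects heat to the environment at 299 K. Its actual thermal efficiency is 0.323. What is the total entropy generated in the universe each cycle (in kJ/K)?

T_H = 570 °C → 570 + 273.15 = 843.15 K.
W = η·Q_H = 0.323 × 332 = 107.2 kJ, so Q_C = Q_H − W = 224.8 kJ.
Reservoir entropy changes: ΔS_H = −Q_H/T_H = −332/843.15 = -0.3938 kJ/K and ΔS_C = +Q_C/T_C = 224.8/299.00 = 0.7517 kJ/K.
ΔS_univ = −Q_H/T_H + Q_C/T_C = 0.358 kJ/K (> 0, since η = 0.323 < η_Carnot = 0.645).

ΔS_univ ≈ 0.358 kJ/K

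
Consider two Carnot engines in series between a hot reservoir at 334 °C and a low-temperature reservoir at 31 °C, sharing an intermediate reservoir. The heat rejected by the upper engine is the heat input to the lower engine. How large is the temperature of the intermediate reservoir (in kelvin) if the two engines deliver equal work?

T_H = 334 °C → 334 + 273.15 = 607.15 K.
T_C = 31 °C → 31 + 273.15 = 304.15 K.
For reversible stages Q_m = Q_H·(T_m/T_H). Setting W₁ = Q_H(1 − T_m/T_H) equal to W₂ = Q_m(1 − T_C/T_m) = Q_H·(T_m − T_C)/T_H gives T_H − T_m = T_m − T_C, so T_m = (T_H + T_C)/2 = (607.15 + 304.15)/2 = 455.6 K.

T_m ≈ 455.6 K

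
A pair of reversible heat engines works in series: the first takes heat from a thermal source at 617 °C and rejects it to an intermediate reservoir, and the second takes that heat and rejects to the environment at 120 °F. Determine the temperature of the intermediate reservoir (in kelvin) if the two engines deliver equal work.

T_H = 617 °C → 617 + 273.15 = 890.15 K.
T_C = 120 °F → (120 − 32) × 5/9 = 48.89 °C = 322.04 K.
For reversible stages Q_m = Q_H·(T_m/T_H). Setting W₁ = Q_H(1 − T_m/T_H) equal to W₂ = Q_m(1 − T_C/T_m) = Q_H·(T_m − T_C)/T_H gives T_H − T_m = T_m − T_C, so T_m = (T_H + T_C)/2 = (890.15 + 322.04)/2 = 606 K.

T_m ≈ 606 K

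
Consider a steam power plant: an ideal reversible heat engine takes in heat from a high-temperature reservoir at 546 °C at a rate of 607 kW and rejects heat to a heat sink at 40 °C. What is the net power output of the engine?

Ẇ ≈ 375 kW

T_H = 546 °C → 546 + 273.15 = 819.15 K.
T_C = 40 °C → 40 + 273.15 = 313.15 K.
η_rev = 1 − T_C/T_H = 1 − 313.15/819.15 = 0.6177.
W = η·Q_H = 0.6177 × 607 = 375 kW.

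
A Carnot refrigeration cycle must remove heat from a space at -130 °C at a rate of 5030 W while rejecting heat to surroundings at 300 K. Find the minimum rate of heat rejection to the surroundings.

T_C = -130 °C → -130 + 273.15 = 143.15 K.
For a reversible cycle Q_H/Q_C = T_H/T_C, so Q_H = Q_C·T_H/T_C = 5030 × 300.00/143.15 = 10540 W.

Q̇_H ≈ 10540 W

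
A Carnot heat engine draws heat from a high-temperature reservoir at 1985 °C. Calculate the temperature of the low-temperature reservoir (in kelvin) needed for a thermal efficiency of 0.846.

T_H = 1985 °C → 1985 + 273.15 = 2258.15 K.
From η = 1 − T_C/T_H, T_C = T_H·(1 − η) = 2258.15 × (1 − 0.846) = 348 K.

T_C ≈ 348 K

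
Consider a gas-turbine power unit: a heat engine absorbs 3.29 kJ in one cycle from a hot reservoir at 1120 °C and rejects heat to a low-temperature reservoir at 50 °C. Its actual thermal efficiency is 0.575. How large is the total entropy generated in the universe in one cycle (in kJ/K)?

ΔS_univ ≈ 0.001965 kJ/K

T_H = 1120 °C → 1120 + 273.15 = 1393.15 K.
T_C = 50 °C → 50 + 273.15 = 323.15 K.
W = η·Q_H = 0.575 × 3.29 = 1.892 kJ, so Q_C = Q_H − W = 1.398 kJ.
The hot reservoir loses entropy Q_H/T_H = 3.29/1393.15 = 0.002362 kJ/K; the cold reservoir gains Q_C/T_C = 1.398/323.15 = 0.004327 kJ/K.
ΔS_univ = −Q_H/T_H + Q_C/T_C = 0.001965 kJ/K (> 0, since η = 0.575 < η_Carnot = 0.768).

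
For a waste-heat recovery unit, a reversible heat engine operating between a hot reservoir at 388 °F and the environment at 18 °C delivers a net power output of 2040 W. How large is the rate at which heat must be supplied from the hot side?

Q̇_H ≈ 5340 W

T_H = 388 °F → (388 − 32) × 5/9 = 197.78 °C = 470.93 K.
T_C = 18 °C → 18 + 273.15 = 291.15 K.
Carnot efficiency: η = 1 − T_C/T_H = 1 − 291.15/470.93 = 0.3818.
Q_H = W/η = 2040/0.3818 = 5340 W.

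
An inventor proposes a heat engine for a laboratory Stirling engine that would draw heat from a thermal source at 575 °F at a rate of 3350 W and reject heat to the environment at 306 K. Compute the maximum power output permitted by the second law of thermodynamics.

T_H = 575 °F → (575 − 32) × 5/9 = 301.67 °C = 574.82 K.
No engine can exceed the Carnot limit: η_max = 1 − T_C/T_H = 1 − 306.00/574.82 = 0.4677.
W_max = η_max · Q_H = 0.4677 × 3350 = 1567 W.

Ẇ_max ≈ 1567 W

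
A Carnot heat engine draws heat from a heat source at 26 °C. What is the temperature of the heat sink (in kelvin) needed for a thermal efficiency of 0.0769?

T_H = 26 °C → 26 + 273.15 = 299.15 K.
From η = 1 − T_C/T_H, T_C = T_H·(1 − η) = 299.15 × (1 − 0.0769) = 276.1 K.

T_C ≈ 276.1 K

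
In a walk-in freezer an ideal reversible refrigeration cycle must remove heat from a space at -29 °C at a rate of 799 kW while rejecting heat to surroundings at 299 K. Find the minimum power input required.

Ẇ_in ≈ 180 kW

T_C = -29 °C → -29 + 273.15 = 244.15 K.
For a reversible refrigerator, COP_R = T_C/(T_H − T_C) = 244.15/54.85 = 4.4512.
W = Q_C/COP_R = 799/4.4512 = 180 kW.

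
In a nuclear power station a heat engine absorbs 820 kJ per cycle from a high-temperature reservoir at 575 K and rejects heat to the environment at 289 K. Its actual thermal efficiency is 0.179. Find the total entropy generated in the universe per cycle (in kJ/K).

W = η·Q_H = 0.179 × 820 = 146.8 kJ, so Q_C = Q_H − W = 673.2 kJ.
The hot reservoir loses entropy Q_H/T_H = 820/575.00 = 1.426 kJ/K; the cold reservoir gains Q_C/T_C = 673.2/289.00 = 2.329 kJ/K.
ΔS_univ = −Q_H/T_H + Q_C/T_C = 0.9034 kJ/K (> 0, since η = 0.179 < η_Carnot = 0.497).

ΔS_univ ≈ 0.9034 kJ/K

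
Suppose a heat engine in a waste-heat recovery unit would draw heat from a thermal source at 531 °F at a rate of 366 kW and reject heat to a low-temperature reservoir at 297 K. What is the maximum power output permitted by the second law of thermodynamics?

Ẇ_max ≈ 168 kW

T_H = 531 °F → (531 − 32) × 5/9 = 277.22 °C = 550.37 K.
The upper bound on efficiency is η_max = 1 − T_C/T_H = 1 − 297.00/550.37 = 0.4604.
W_max = η_max · Q_H = 0.4604 × 366 = 168 kW.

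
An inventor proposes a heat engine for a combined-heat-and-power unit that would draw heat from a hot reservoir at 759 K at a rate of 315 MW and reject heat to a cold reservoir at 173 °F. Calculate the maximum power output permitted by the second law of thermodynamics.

Ẇ_max ≈ 169 MW

T_C = 173 °F → (173 − 32) × 5/9 = 78.33 °C = 351.48 K.
By the Carnot theorem, η_max = 1 − T_C/T_H = 1 − 351.48/759.00 = 0.5369.
W_max = η_max · Q_H = 0.5369 × 315 = 169 MW.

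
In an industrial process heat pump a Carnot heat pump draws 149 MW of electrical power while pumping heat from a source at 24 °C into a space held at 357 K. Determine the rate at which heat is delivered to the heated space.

Q̇_H ≈ 889 MW

T_C = 24 °C → 24 + 273.15 = 297.15 K.
Reversible heating COP: COP_HP = T_H/(T_H − T_C) = 357.00/59.85 = 5.9649.
Q_H = COP_HP · W = 5.9649 × 149 = 889 MW.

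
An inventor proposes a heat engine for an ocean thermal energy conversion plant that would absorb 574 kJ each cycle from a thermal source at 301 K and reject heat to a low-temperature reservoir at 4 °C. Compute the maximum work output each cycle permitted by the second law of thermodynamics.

T_C = 4 °C → 4 + 273.15 = 277.15 K.
The upper bound on efficiency is η_max = 1 − T_C/T_H = 1 − 277.15/301.00 = 0.0792.
W_max = η_max · Q_H = 0.0792 × 574 = 45.5 kJ.

W_max ≈ 45.5 kJ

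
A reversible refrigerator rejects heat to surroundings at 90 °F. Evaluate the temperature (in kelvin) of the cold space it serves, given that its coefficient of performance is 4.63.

T_C ≈ 251 K

T_H = 90 °F → (90 − 32) × 5/9 = 32.22 °C = 305.37 K.
COP_R = T_C/(T_H − T_C) ⇒ T_C = T_H·COP_R/(1 + COP_R) = 305.37 × 4.63/(1 + 4.63) = 251 K.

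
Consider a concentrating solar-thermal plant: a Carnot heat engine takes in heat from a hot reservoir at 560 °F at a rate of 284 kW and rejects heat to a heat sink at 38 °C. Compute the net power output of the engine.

Ẇ ≈ 128.0 kW

T_H = 560 °F → (560 − 32) × 5/9 = 293.33 °C = 566.48 K.
T_C = 38 °C → 38 + 273.15 = 311.15 K.
For a reversible engine, η = 1 − T_C/T_H = 1 − 311.15/566.48 = 0.4507.
W = η·Q_H = 0.4507 × 284 = 128.0 kW.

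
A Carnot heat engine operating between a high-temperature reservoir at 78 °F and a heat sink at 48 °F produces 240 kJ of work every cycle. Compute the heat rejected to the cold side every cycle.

T_H = 78 °F → (78 − 32) × 5/9 = 25.56 °C = 298.71 K.
T_C = 48 °F → (48 − 32) × 5/9 = 8.89 °C = 282.04 K.
The Carnot efficiency is η = 1 − T_C/T_H = 1 − 282.04/298.71 = 0.0558.
Since Q_C/Q_H = T_C/T_H and Q_H = W/η, Q_C = W·T_C/(T_H − T_C) = 240 × 282.04/16.67 = 4061 kJ.

Q_C ≈ 4061 kJ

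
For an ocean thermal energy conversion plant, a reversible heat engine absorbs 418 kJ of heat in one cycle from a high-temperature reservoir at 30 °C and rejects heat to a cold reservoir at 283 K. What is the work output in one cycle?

T_H = 30 °C → 30 + 273.15 = 303.15 K.
Carnot efficiency: η = 1 − T_C/T_H = 1 − 283.00/303.15 = 0.0665.
W = η·Q_H = 0.0665 × 418 = 27.78 kJ.

W ≈ 27.78 kJ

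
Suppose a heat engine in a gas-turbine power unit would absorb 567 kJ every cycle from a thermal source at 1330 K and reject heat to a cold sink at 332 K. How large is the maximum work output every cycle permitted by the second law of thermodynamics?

The second-law ceiling is the Carnot efficiency, η_max = 1 − T_C/T_H = 1 − 332.00/1330.00 = 0.7504.
W_max = η_max · Q_H = 0.7504 × 567 = 425.5 kJ.

W_max ≈ 425.5 kJ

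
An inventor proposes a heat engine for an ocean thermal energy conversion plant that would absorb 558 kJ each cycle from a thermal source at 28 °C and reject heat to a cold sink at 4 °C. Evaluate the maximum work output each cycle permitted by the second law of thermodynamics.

W_max ≈ 44.5 kJ

T_H = 28 °C → 28 + 273.15 = 301.15 K.
T_C = 4 °C → 4 + 273.15 = 277.15 K.
No engine can exceed the Carnot limit: η_max = 1 − T_C/T_H = 1 − 277.15/301.15 = 0.0797.
W_max = η_max · Q_H = 0.0797 × 558 = 44.5 kJ.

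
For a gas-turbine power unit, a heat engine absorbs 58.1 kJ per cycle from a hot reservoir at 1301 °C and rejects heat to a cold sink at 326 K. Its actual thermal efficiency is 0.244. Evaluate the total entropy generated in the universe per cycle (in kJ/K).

ΔS_univ ≈ 0.0978 kJ/K

T_H = 1301 °C → 1301 + 273.15 = 1574.15 K.
W = η·Q_H = 0.244 × 58.1 = 14.18 kJ, so Q_C = Q_H − W = 43.92 kJ.
Reservoir entropy changes: ΔS_H = −Q_H/T_H = −58.1/1574.15 = -0.03691 kJ/K and ΔS_C = +Q_C/T_C = 43.92/326.00 = 0.1347 kJ/K.
ΔS_univ = −Q_H/T_H + Q_C/T_C = 0.0978 kJ/K (> 0, since η = 0.244 < η_Carnot = 0.793).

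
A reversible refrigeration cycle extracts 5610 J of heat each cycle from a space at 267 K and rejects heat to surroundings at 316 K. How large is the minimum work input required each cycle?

For a reversible refrigerator, COP_R = T_C/(T_H − T_C) = 267.00/49.00 = 5.4490.
W = Q_C/COP_R = 5610/5.4490 = 1030 J.

W_in ≈ 1030 J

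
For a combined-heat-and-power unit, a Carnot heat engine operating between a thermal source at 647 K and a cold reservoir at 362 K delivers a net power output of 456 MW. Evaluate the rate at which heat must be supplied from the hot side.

The Carnot efficiency is η = 1 − T_C/T_H = 1 − 362.00/647.00 = 0.4405.
Q_H = W/η = 456/0.4405 = 1035 MW.

Q̇_H ≈ 1035 MW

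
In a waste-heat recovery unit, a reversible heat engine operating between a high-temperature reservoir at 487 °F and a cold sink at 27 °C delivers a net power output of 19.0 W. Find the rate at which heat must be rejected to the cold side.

T_H = 487 °F → (487 − 32) × 5/9 = 252.78 °C = 525.93 K.
T_C = 27 °C → 27 + 273.15 = 300.15 K.
η_rev = 1 − T_C/T_H = 1 − 300.15/525.93 = 0.4293.
Since Q_C/Q_H = T_C/T_H and Q_H = W/η, Q_C = W·T_C/(T_H − T_C) = 19.0 × 300.15/225.78 = 25.26 W.

Q̇_C ≈ 25.26 W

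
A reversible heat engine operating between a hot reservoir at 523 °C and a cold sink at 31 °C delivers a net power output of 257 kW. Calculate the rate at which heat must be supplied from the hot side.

T_H = 523 °C → 523 + 273.15 = 796.15 K.
T_C = 31 °C → 31 + 273.15 = 304.15 K.
The Carnot efficiency is η = 1 − T_C/T_H = 1 − 304.15/796.15 = 0.6180.
Q_H = W/η = 257/0.6180 = 416 kW.

Q̇_H ≈ 416 kW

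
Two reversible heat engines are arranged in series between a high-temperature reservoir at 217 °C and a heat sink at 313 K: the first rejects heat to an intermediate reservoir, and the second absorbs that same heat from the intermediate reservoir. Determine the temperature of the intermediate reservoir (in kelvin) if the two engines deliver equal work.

T_H = 217 °C → 217 + 273.15 = 490.15 K.
For reversible stages Q_m = Q_H·(T_m/T_H). Setting W₁ = Q_H(1 − T_m/T_H) equal to W₂ = Q_m(1 − T_C/T_m) = Q_H·(T_m − T_C)/T_H gives T_H − T_m = T_m − T_C, so T_m = (T_H + T_C)/2 = (490.15 + 313.00)/2 = 402 K.

T_m ≈ 402 K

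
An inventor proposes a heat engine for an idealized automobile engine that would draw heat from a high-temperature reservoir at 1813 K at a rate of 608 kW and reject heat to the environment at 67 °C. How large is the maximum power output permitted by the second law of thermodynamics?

Ẇ_max ≈ 494 kW

T_C = 67 °C → 67 + 273.15 = 340.15 K.
No engine can exceed the Carnot limit: η_max = 1 − T_C/T_H = 1 − 340.15/1813.00 = 0.8124.
W_max = η_max · Q_H = 0.8124 × 608 = 494 kW.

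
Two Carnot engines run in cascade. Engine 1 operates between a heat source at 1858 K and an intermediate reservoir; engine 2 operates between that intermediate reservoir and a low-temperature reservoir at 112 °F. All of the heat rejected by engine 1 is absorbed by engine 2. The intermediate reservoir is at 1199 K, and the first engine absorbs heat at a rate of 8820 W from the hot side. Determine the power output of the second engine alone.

T_C = 112 °F → (112 − 32) × 5/9 = 44.44 °C = 317.59 K.
Heat entering the second stage: Q_m = Q_H·(T_m/T_H) = 8820 × 1199.00/1858.00 = 5690 W.
Second-stage efficiency η₂ = 1 − T_C/T_m = 1 − 317.59/1199.00 = 0.7351, so W₂ = η₂·Q_m = 4180 W.

Ẇ₂ ≈ 4180 W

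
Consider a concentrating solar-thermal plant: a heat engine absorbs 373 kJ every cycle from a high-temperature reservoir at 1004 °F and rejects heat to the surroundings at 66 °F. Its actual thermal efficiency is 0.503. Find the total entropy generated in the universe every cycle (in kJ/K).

T_H = 1004 °F → (1004 − 32) × 5/9 = 540.00 °C = 813.15 K.
T_C = 66 °F → (66 − 32) × 5/9 = 18.89 °C = 292.04 K.
W = η·Q_H = 0.503 × 373 = 187.6 kJ, so Q_C = Q_H − W = 185.4 kJ.
Reservoir entropy changes: ΔS_H = −Q_H/T_H = −373/813.15 = -0.4587 kJ/K and ΔS_C = +Q_C/T_C = 185.4/292.04 = 0.6348 kJ/K.
ΔS_univ = −Q_H/T_H + Q_C/T_C = 0.1761 kJ/K (> 0, since η = 0.503 < η_Carnot = 0.641).

ΔS_univ ≈ 0.1761 kJ/K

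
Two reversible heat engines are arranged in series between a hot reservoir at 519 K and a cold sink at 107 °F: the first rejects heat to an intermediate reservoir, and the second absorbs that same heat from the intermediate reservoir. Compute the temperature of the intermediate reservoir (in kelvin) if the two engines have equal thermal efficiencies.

T_m ≈ 404 K

T_C = 107 °F → (107 − 32) × 5/9 = 41.67 °C = 314.82 K.
Equal efficiencies require 1 − T_m/T_H = 1 − T_C/T_m, i.e. T_m/T_H = T_C/T_m, so T_m = √(T_H·T_C) = √(519.00 × 314.82) = 404 K.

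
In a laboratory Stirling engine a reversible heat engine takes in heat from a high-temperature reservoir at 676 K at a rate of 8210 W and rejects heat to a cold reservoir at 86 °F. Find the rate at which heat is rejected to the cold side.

Q̇_C ≈ 3680 W

T_C = 86 °F → (86 − 32) × 5/9 = 30.00 °C = 303.15 K.
Since the cycle is reversible, η = 1 − T_C/T_H = 1 − 303.15/676.00 = 0.5516.
For a reversible cycle Q_C/Q_H = T_C/T_H, so Q_C = 8210 × 303.15/676.00 = 3680 W.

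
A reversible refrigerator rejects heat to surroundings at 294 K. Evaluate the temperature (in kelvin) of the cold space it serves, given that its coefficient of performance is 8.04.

COP_R = T_C/(T_H − T_C) ⇒ T_C = T_H·COP_R/(1 + COP_R) = 294.00 × 8.04/(1 + 8.04) = 261.5 K.

T_C ≈ 261.5 K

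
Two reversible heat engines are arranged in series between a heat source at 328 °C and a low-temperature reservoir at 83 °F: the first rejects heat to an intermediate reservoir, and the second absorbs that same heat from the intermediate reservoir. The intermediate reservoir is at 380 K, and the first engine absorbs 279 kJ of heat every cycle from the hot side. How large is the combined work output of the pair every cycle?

W_total ≈ 139.1 kJ

T_H = 328 °C → 328 + 273.15 = 601.15 K.
T_C = 83 °F → (83 − 32) × 5/9 = 28.33 °C = 301.48 K.
Two reversible stages in series are equivalent to a single Carnot engine between T_H and T_C, so η_total = 1 − T_C/T_H = 1 − 301.48/601.15 = 0.4985.
W_total = η_total · Q_H = 0.4985 × 279 = 139.1 kJ.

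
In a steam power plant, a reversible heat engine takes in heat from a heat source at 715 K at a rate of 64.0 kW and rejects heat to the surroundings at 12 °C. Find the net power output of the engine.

Ẇ ≈ 38.48 kW

T_C = 12 °C → 12 + 273.15 = 285.15 K.
η_rev = 1 − T_C/T_H = 1 − 285.15/715.00 = 0.6012.
W = η·Q_H = 0.6012 × 64.0 = 38.48 kW.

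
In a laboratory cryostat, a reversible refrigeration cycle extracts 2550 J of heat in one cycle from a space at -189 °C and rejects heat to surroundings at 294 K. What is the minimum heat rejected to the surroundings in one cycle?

Q_H ≈ 8910 J

T_C = -189 °C → -189 + 273.15 = 84.15 K.
For a reversible cycle Q_H/Q_C = T_H/T_C, so Q_H = Q_C·T_H/T_C = 2550 × 294.00/84.15 = 8910 J.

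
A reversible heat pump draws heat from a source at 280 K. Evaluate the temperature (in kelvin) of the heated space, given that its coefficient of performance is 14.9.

T_H ≈ 300.1 K

COP_HP = T_H/(T_H − T_C) ⇒ T_H = T_C·COP_HP/(COP_HP − 1) = 280.00 × 14.9/(14.9 − 1) = 300.1 K.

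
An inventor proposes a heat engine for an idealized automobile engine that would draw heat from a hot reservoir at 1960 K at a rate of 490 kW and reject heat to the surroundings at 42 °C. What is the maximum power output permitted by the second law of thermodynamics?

T_C = 42 °C → 42 + 273.15 = 315.15 K.
By the Carnot theorem, η_max = 1 − T_C/T_H = 1 − 315.15/1960.00 = 0.8392.
W_max = η_max · Q_H = 0.8392 × 490 = 411 kW.

Ẇ_max ≈ 411 kW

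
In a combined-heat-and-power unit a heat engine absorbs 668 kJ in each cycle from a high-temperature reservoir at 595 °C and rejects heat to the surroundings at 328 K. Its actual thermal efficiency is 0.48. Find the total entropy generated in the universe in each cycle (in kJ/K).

T_H = 595 °C → 595 + 273.15 = 868.15 K.
W = η·Q_H = 0.48 × 668 = 320.6 kJ, so Q_C = Q_H − W = 347.4 kJ.
The hot reservoir loses entropy Q_H/T_H = 668/868.15 = 0.7695 kJ/K; the cold reservoir gains Q_C/T_C = 347.4/328.00 = 1.059 kJ/K.
ΔS_univ = −Q_H/T_H + Q_C/T_C = 0.290 kJ/K (> 0, since η = 0.48 < η_Carnot = 0.622).

ΔS_univ ≈ 0.290 kJ/K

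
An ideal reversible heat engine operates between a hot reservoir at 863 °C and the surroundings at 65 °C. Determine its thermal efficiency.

T_H = 863 °C → 863 + 273.15 = 1136.15 K.
T_C = 65 °C → 65 + 273.15 = 338.15 K.
Since the cycle is reversible, η = 1 − T_C/T_H = 1 − 338.15/1136.15 = 0.7024.

η ≈ 0.7024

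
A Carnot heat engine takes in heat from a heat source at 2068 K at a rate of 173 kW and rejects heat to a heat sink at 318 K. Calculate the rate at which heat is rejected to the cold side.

Q̇_C ≈ 26.6 kW

For a reversible engine, η = 1 − T_C/T_H = 1 − 318.00/2068.00 = 0.8462.
For a reversible cycle Q_C/Q_H = T_C/T_H, so Q_C = 173 × 318.00/2068.00 = 26.6 kW.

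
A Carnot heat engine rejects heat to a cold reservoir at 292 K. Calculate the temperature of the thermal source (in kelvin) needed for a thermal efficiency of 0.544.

T_H ≈ 640 K

From η = 1 − T_C/T_H, solving for T_H gives T_H = T_C/(1 − η) = 292.00/(1 − 0.544) = 640 K.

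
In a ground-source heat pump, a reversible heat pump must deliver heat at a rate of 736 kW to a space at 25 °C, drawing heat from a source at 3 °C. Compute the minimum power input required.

Ẇ_in ≈ 54.3 kW

T_H = 25 °C → 25 + 273.15 = 298.15 K.
T_C = 3 °C → 3 + 273.15 = 276.15 K.
COP_HP = T_H/(T_H − T_C) = 298.15/22.00 = 13.5523.
W = Q_H/COP_HP = 736/13.5523 = 54.3 kW.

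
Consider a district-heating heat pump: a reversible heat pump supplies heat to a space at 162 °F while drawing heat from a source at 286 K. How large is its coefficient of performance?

COP_HP ≈ 5.817

T_H = 162 °F → (162 − 32) × 5/9 = 72.22 °C = 345.37 K.
Reversible heating COP: COP_HP = T_H/(T_H − T_C) = 345.37/(345.37 − 286.00) = 5.817.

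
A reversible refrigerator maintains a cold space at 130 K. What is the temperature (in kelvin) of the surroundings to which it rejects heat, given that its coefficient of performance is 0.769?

COP_R = T_C/(T_H − T_C) ⇒ T_H = T_C·(1 + 1/COP_R) = 130.00 × (1 + 1/0.769) = 299.1 K.

T_H ≈ 299.1 K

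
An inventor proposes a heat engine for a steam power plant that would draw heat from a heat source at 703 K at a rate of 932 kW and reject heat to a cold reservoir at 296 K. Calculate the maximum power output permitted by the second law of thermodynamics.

Ẇ_max ≈ 540 kW

No engine can exceed the Carnot limit: η_max = 1 − T_C/T_H = 1 − 296.00/703.00 = 0.5789.
W_max = η_max · Q_H = 0.5789 × 932 = 540 kW.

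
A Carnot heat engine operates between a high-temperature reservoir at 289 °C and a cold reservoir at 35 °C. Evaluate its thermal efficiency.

T_H = 289 °C → 289 + 273.15 = 562.15 K.
T_C = 35 °C → 35 + 273.15 = 308.15 K.
The Carnot efficiency is η = 1 − T_C/T_H = 1 − 308.15/562.15 = 0.452.

η ≈ 0.452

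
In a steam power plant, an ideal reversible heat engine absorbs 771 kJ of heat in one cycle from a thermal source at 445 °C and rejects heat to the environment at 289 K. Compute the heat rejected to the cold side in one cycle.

Q_C ≈ 310.3 kJ

T_H = 445 °C → 445 + 273.15 = 718.15 K.
The Carnot efficiency is η = 1 − T_C/T_H = 1 − 289.00/718.15 = 0.5976.
For a reversible cycle Q_C/Q_H = T_C/T_H, so Q_C = 771 × 289.00/718.15 = 310.3 kJ.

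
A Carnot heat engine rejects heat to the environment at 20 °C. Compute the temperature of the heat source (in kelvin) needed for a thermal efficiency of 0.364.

T_H ≈ 461 K

T_C = 20 °C → 20 + 273.15 = 293.15 K.
From η = 1 − T_C/T_H, solving for T_H gives T_H = T_C/(1 − η) = 293.15/(1 − 0.364) = 461 K.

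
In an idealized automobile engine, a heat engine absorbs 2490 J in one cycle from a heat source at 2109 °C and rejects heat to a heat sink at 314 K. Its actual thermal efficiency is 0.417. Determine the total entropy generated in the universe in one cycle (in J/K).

T_H = 2109 °C → 2109 + 273.15 = 2382.15 K.
W = η·Q_H = 0.417 × 2490 = 1038 J, so Q_C = Q_H − W = 1452 J.
Entropy balance on the reservoirs: −Q_H/T_H = -1.045 J/K, +Q_C/T_C = 4.623 J/K.
ΔS_univ = −Q_H/T_H + Q_C/T_C = 3.58 J/K (> 0, since η = 0.417 < η_Carnot = 0.868).

ΔS_univ ≈ 3.58 J/K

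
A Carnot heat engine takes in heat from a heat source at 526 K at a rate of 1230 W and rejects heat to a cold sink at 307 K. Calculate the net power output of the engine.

For a reversible engine, η = 1 − T_C/T_H = 1 − 307.00/526.00 = 0.4163.
W = η·Q_H = 0.4163 × 1230 = 512 W.

Ẇ ≈ 512 W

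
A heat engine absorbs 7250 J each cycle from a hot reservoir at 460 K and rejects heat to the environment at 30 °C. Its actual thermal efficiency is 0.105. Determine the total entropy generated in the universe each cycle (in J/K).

T_C = 30 °C → 30 + 273.15 = 303.15 K.
W = η·Q_H = 0.105 × 7250 = 761.2 J, so Q_C = Q_H − W = 6489 J.
The hot reservoir loses entropy Q_H/T_H = 7250/460.00 = 15.76 J/K; the cold reservoir gains Q_C/T_C = 6489/303.15 = 21.40 J/K.
ΔS_univ = −Q_H/T_H + Q_C/T_C = 5.64 J/K (> 0, since η = 0.105 < η_Carnot = 0.341).

ΔS_univ ≈ 5.64 J/K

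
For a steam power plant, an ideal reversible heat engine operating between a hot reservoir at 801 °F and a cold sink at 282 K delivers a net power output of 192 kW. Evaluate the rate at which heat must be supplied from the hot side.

Q̇_H ≈ 321.4 kW

T_H = 801 °F → (801 − 32) × 5/9 = 427.22 °C = 700.37 K.
η_rev = 1 − T_C/T_H = 1 − 282.00/700.37 = 0.5974.
Q_H = W/η = 192/0.5974 = 321.4 kW.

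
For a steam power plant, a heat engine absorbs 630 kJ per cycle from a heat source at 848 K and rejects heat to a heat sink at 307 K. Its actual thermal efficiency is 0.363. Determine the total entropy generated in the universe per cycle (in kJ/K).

W = η·Q_H = 0.363 × 630 = 228.7 kJ, so Q_C = Q_H − W = 401.3 kJ.
Reservoir entropy changes: ΔS_H = −Q_H/T_H = −630/848.00 = -0.7429 kJ/K and ΔS_C = +Q_C/T_C = 401.3/307.00 = 1.307 kJ/K.
ΔS_univ = −Q_H/T_H + Q_C/T_C = 0.564 kJ/K (> 0, since η = 0.363 < η_Carnot = 0.638).

ΔS_univ ≈ 0.564 kJ/K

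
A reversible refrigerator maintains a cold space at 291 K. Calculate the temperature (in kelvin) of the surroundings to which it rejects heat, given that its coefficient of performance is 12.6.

T_H ≈ 314 K

COP_R = T_C/(T_H − T_C) ⇒ T_H = T_C·(1 + 1/COP_R) = 291.00 × (1 + 1/12.6) = 314 K.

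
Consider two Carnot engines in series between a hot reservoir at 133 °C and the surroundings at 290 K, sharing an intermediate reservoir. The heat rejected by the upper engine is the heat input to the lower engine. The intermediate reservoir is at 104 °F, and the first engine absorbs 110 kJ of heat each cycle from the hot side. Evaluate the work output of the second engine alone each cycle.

T_H = 133 °C → 133 + 273.15 = 406.15 K.
T_m = 104 °F → (104 − 32) × 5/9 = 40.00 °C = 313.15 K.
Heat entering the second stage: Q_m = Q_H·(T_m/T_H) = 110 × 313.15/406.15 = 84.81 kJ.
Second-stage efficiency η₂ = 1 − T_C/T_m = 1 − 290.00/313.15 = 0.0739, so W₂ = η₂·Q_m = 6.270 kJ.

W₂ ≈ 6.270 kJ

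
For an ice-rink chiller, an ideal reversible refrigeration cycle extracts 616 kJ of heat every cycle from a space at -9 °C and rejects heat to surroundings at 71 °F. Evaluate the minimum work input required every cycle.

T_H = 71 °F → (71 − 32) × 5/9 = 21.67 °C = 294.82 K.
T_C = -9 °C → -9 + 273.15 = 264.15 K.
The reversible coefficient of performance is COP_R = T_C/(T_H − T_C) = 264.15/30.67 = 8.6136.
W = Q_C/COP_R = 616/8.6136 = 71.5 kJ.

W_in ≈ 71.5 kJ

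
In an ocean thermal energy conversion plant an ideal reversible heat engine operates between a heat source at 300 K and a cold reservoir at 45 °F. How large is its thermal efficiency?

T_C = 45 °F → (45 − 32) × 5/9 = 7.22 °C = 280.37 K.
Since the cycle is reversible, η = 1 − T_C/T_H = 1 − 280.37/300.00 = 0.0654.

η ≈ 0.0654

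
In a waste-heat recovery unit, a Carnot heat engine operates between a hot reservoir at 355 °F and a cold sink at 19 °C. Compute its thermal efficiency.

η ≈ 0.354

T_H = 355 °F → (355 − 32) × 5/9 = 179.44 °C = 452.59 K.
T_C = 19 °C → 19 + 273.15 = 292.15 K.
Carnot efficiency: η = 1 − T_C/T_H = 1 − 292.15/452.59 = 0.354.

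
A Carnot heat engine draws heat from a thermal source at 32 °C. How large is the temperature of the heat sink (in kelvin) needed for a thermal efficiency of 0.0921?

T_C ≈ 277 K

T_H = 32 °C → 32 + 273.15 = 305.15 K.
From η = 1 − T_C/T_H, T_C = T_H·(1 − η) = 305.15 × (1 − 0.0921) = 277 K.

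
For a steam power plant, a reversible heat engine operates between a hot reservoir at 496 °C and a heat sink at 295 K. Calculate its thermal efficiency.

η ≈ 0.616

T_H = 496 °C → 496 + 273.15 = 769.15 K.
The Carnot efficiency is η = 1 − T_C/T_H = 1 − 295.00/769.15 = 0.616.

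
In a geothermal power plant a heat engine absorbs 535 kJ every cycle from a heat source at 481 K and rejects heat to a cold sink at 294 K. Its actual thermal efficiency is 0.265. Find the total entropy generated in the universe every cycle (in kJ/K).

W = η·Q_H = 0.265 × 535 = 141.8 kJ, so Q_C = Q_H − W = 393.2 kJ.
Entropy balance on the reservoirs: −Q_H/T_H = -1.112 kJ/K, +Q_C/T_C = 1.338 kJ/K.
ΔS_univ = −Q_H/T_H + Q_C/T_C = 0.225 kJ/K (> 0, since η = 0.265 < η_Carnot = 0.389).

ΔS_univ ≈ 0.225 kJ/K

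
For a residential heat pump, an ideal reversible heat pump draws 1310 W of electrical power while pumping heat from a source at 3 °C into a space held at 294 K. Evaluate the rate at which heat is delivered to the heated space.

T_C = 3 °C → 3 + 273.15 = 276.15 K.
For a reversible heat pump, COP_HP = T_H/(T_H − T_C) = 294.00/17.85 = 16.4706.
Q_H = COP_HP · W = 16.4706 × 1310 = 21580 W.

Q̇_H ≈ 21580 W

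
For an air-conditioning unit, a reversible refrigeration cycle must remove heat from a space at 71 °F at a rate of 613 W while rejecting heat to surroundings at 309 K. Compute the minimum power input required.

T_C = 71 °F → (71 − 32) × 5/9 = 21.67 °C = 294.82 K.
COP_R = T_C/(T_H − T_C) = 294.82/14.18 = 20.7861.
W = Q_C/COP_R = 613/20.7861 = 29.5 W.

Ẇ_in ≈ 29.5 W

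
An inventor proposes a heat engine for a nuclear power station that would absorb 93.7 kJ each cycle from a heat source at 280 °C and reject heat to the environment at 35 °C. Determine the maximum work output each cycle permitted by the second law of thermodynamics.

W_max ≈ 41.50 kJ

T_H = 280 °C → 280 + 273.15 = 553.15 K.
T_C = 35 °C → 35 + 273.15 = 308.15 K.
No engine can exceed the Carnot limit: η_max = 1 − T_C/T_H = 1 − 308.15/553.15 = 0.4429.
W_max = η_max · Q_H = 0.4429 × 93.7 = 41.50 kJ.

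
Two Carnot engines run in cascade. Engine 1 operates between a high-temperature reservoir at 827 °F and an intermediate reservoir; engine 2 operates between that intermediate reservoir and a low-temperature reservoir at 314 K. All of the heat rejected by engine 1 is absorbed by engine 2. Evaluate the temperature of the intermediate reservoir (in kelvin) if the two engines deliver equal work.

T_H = 827 °F → (827 − 32) × 5/9 = 441.67 °C = 714.82 K.
For reversible stages Q_m = Q_H·(T_m/T_H). Setting W₁ = Q_H(1 − T_m/T_H) equal to W₂ = Q_m(1 − T_C/T_m) = Q_H·(T_m − T_C)/T_H gives T_H − T_m = T_m − T_C, so T_m = (T_H + T_C)/2 = (714.82 + 314.00)/2 = 514.4 K.

T_m ≈ 514.4 K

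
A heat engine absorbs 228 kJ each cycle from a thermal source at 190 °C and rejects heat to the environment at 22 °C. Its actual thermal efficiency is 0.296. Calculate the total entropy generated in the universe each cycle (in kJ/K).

T_H = 190 °C → 190 + 273.15 = 463.15 K.
T_C = 22 °C → 22 + 273.15 = 295.15 K.
W = η·Q_H = 0.296 × 228 = 67.49 kJ, so Q_C = Q_H − W = 160.5 kJ.
Reservoir entropy changes: ΔS_H = −Q_H/T_H = −228/463.15 = -0.4923 kJ/K and ΔS_C = +Q_C/T_C = 160.5/295.15 = 0.5438 kJ/K.
ΔS_univ = −Q_H/T_H + Q_C/T_C = 0.05155 kJ/K (> 0, since η = 0.296 < η_Carnot = 0.363).

ΔS_univ ≈ 0.05155 kJ/K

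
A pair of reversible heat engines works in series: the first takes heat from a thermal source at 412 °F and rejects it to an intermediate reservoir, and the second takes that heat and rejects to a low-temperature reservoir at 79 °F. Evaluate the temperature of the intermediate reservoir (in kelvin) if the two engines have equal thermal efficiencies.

T_m ≈ 381 K

T_H = 412 °F → (412 − 32) × 5/9 = 211.11 °C = 484.26 K.
T_C = 79 °F → (79 − 32) × 5/9 = 26.11 °C = 299.26 K.
Equal efficiencies require 1 − T_m/T_H = 1 − T_C/T_m, i.e. T_m/T_H = T_C/T_m, so T_m = √(T_H·T_C) = √(484.26 × 299.26) = 381 K.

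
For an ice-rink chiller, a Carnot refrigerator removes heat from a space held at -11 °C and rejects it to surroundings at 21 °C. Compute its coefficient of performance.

COP_R ≈ 8.19

T_H = 21 °C → 21 + 273.15 = 294.15 K.
T_C = -11 °C → -11 + 273.15 = 262.15 K.
Carnot COP: COP_R = T_C/(T_H − T_C) = 262.15/(294.15 − 262.15) = 8.19.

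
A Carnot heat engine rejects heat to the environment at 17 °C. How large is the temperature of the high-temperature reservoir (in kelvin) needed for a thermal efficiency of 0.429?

T_H ≈ 508 K

T_C = 17 °C → 17 + 273.15 = 290.15 K.
From η = 1 − T_C/T_H, solving for T_H gives T_H = T_C/(1 − η) = 290.15/(1 − 0.429) = 508 K.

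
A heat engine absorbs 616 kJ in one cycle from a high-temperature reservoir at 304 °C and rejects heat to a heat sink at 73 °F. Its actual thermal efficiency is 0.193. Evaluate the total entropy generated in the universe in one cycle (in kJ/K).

T_H = 304 °C → 304 + 273.15 = 577.15 K.
T_C = 73 °F → (73 − 32) × 5/9 = 22.78 °C = 295.93 K.
W = η·Q_H = 0.193 × 616 = 118.9 kJ, so Q_C = Q_H − W = 497.1 kJ.
Entropy balance on the reservoirs: −Q_H/T_H = -1.067 kJ/K, +Q_C/T_C = 1.680 kJ/K.
ΔS_univ = −Q_H/T_H + Q_C/T_C = 0.6125 kJ/K (> 0, since η = 0.193 < η_Carnot = 0.487).

ΔS_univ ≈ 0.6125 kJ/K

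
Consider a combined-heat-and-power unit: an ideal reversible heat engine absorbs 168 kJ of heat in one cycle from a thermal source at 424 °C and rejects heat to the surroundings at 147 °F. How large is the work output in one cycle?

T_H = 424 °C → 424 + 273.15 = 697.15 K.
T_C = 147 °F → (147 − 32) × 5/9 = 63.89 °C = 337.04 K.
For a reversible engine, η = 1 − T_C/T_H = 1 − 337.04/697.15 = 0.5165.
W = η·Q_H = 0.5165 × 168 = 86.8 kJ.

W ≈ 86.8 kJ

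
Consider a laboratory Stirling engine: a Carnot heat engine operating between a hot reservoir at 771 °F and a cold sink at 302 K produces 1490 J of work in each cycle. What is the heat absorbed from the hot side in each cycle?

Q_H ≈ 2670 J

T_H = 771 °F → (771 − 32) × 5/9 = 410.56 °C = 683.71 K.
The Carnot efficiency is η = 1 − T_C/T_H = 1 − 302.00/683.71 = 0.5583.
Q_H = W/η = 1490/0.5583 = 2670 J.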